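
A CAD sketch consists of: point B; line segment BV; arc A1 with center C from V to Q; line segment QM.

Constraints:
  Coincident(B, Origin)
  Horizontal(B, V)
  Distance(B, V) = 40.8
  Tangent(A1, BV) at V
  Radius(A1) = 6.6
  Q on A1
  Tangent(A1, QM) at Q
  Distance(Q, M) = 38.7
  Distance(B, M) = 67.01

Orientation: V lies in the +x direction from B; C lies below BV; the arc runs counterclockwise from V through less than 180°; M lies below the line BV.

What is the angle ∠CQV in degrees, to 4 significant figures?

33.51°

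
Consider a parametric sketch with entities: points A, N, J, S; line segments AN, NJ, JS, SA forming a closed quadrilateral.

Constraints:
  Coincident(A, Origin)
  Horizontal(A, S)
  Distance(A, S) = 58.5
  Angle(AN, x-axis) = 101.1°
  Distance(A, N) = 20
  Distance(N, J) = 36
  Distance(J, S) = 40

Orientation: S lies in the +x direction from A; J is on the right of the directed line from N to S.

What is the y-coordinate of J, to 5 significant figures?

-7.9457

Checks: |NJ| = 36.00 ✓; |JS| = 40.00 ✓.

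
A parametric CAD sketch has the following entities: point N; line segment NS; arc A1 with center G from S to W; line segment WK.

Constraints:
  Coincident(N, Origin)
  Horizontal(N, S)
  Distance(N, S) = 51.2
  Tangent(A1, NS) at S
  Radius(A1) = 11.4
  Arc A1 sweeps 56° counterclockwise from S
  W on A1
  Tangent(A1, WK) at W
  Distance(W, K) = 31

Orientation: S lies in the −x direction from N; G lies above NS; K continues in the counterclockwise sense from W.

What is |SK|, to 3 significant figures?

40.8

N is at the origin; NS is horizontal with |NS| = 51.2 and S on the −x side, so S = (-51.2, 0.00). A1 meets NS tangentially, so GS is at right angles to NS, so G = S + (0, 11.4) = (-51.2, 11.4). On A1, S sits at bearing -90° from G; a 56° counterclockwise sweep puts W at bearing -34°, so W = G + 11.4·(cos -34°, sin -34°) = (-41.7, 5.03). Since A1 is tangent to WK there, GW ⟂ WK, so WK runs along (−sin -34°, cos -34°); with |WK| = 31.0, K = (-24.4, 30.7). Then |SK| = |K − S| = 40.8.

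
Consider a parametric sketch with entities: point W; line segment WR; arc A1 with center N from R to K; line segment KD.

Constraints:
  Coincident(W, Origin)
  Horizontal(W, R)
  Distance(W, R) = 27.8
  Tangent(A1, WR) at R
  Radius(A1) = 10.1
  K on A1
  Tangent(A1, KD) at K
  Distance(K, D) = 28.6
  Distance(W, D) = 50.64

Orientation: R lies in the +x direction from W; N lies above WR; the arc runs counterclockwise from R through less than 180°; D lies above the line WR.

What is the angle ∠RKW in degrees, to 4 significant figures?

33.56°

Checks: |WR| = 27.80 ✓; |NK| = 10.10 ✓; ∠(NK, KD) = 90.00° ✓; |KD| = 28.60 ✓; |WD| = 50.64 ✓.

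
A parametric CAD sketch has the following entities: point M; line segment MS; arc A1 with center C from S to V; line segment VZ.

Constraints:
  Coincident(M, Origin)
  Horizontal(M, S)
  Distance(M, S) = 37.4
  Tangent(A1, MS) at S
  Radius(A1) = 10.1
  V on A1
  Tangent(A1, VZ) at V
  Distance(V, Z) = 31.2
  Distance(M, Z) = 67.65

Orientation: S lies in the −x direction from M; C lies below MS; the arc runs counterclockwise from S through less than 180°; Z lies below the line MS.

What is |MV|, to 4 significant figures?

47.45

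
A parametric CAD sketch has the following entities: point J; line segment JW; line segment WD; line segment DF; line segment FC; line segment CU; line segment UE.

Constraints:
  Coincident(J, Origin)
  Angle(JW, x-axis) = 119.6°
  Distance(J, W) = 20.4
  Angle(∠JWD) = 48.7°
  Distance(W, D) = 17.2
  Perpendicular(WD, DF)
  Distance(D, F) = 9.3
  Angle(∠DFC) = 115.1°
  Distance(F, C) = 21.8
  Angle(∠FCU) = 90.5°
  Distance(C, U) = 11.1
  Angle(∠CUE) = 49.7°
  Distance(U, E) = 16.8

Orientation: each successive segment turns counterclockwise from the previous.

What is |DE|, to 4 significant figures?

15.25

J is at the origin; JW runs at 119.6° with length 20.4, so W = (-10.08, 17.74). ∠JWD = 48.7° gives WD at -109.1° from the x-axis; with |WD| = 17.2, D = (-15.70, 1.485). WD is perpendicular to DF, so DF runs at -19.10°; with |DF| = 9.3, F = (-6.917, -1.559). ∠DFC = 115.1° gives FC at 45.80° from the x-axis; with |FC| = 21.8, C = (8.282, 14.07). ∠FCU = 90.5° gives CU at 135.3° from the x-axis; with |CU| = 11.1, U = (0.3918, 21.88). ∠CUE = 49.7° gives UE at -94.40° from the x-axis; with |UE| = 16.8, E = (-0.8971, 5.127). Then |DE| = |E − D| = 15.25.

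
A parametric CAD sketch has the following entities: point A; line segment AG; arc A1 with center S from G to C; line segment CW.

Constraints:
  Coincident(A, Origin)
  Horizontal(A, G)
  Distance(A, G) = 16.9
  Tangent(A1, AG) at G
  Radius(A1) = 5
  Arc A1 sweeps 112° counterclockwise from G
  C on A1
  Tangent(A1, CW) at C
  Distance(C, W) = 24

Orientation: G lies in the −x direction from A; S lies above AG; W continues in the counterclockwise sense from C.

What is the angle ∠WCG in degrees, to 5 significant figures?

124.00°

On A1, G sits at bearing -90° from S; a 112° counterclockwise sweep puts C at bearing 22°, so C = S + 5.0·(cos 22°, sin 22°) = (-12.264, 6.8730). A1 meets CW tangentially, so SC is at right angles to CW, so CW runs along (−sin 22°, cos 22°); with |CW| = 24.0, W = (-21.255, 29.125). Then cos ∠WCG = CW·CG / (|CW||CG|), giving 124.00°.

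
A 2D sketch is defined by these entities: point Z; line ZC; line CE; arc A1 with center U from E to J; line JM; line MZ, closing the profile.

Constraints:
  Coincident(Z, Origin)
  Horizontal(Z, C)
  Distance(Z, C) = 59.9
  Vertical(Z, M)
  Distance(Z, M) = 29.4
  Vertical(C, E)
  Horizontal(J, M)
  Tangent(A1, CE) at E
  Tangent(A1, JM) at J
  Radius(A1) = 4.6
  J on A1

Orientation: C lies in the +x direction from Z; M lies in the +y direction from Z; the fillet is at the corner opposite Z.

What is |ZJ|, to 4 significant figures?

62.63

Z is at the origin; ZC is horizontal with |ZC| = 59.9 and C on the +x side, so C = (59.90, 0.000). Z and M share the same x with |ZM| = 29.4 and M on the +y side, so M = (0.000, 29.40). The virtual corner opposite Z is at (59.90, 29.40). A1 meets CE tangentially, so UE is at right angles to CE and since A1 is tangent to JM there, UJ ⟂ JM, with radius 4.6, so the center U sits 4.6 in from both sides at U = (55.30, 24.80). That places the tangent points at E = (59.90, 24.80) on CE and J = (55.30, 29.40) on JM. Then |ZJ| = |J − Z| = 62.63.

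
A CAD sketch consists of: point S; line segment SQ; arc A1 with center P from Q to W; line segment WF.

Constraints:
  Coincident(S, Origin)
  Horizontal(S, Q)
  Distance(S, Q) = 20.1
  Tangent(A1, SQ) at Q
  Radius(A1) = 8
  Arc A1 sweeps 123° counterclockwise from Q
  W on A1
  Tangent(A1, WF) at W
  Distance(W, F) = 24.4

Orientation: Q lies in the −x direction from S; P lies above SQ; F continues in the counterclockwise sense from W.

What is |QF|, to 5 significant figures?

33.474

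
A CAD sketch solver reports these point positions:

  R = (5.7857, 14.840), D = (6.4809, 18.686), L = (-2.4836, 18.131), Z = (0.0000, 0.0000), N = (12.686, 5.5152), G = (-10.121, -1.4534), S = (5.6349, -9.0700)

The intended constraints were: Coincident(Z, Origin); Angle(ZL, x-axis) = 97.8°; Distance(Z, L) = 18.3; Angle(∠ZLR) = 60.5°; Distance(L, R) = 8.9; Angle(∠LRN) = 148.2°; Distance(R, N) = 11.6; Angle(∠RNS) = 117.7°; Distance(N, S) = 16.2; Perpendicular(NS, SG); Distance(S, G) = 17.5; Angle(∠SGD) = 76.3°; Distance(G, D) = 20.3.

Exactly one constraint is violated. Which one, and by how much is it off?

Distance(G, D) = 20.3 — off by 5.80.

Z = (0.00, 0.00) ✓; ZL at 97.80° ✓; |ZL| = 18.30 ✓; ∠ZLR = 60.50° ✓; |LR| = 8.900 ✓; ∠LRN = 148.2° ✓; |RN| = 11.60 ✓; ∠RNS = 117.7° ✓; |NS| = 16.20 ✓; ∠(NS, SG) = 90.00° ✓; |SG| = 17.50 ✓; ∠SGD = 76.30° ✓; |GD| = 26.10 ✗.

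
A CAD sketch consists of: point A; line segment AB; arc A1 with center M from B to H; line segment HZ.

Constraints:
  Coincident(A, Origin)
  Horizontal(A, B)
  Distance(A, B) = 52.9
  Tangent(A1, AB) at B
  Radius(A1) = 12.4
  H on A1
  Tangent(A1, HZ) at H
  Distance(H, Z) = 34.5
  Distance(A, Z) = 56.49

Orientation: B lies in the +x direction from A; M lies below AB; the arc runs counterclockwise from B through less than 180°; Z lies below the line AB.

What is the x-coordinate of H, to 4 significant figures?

40.67

A is at the origin; A and B share the same y with |AB| = 52.9 and B on the +x side, so B = (52.90, 0.000). Tangency of A1 to AB means the radius MB is perpendicular to AB, so M = B + (0, -12.4) = (52.90, -12.40). Since MH ⟂ HZ (tangency), |MZ| = √(12.4² + 34.5²) = 36.66 regardless of where H sits on A1. So Z lies on both circle(A, 56.49) and circle(M, 36.66); the below-AB intersection is Z = (34.96, -44.37). H is the foot of the tangent from Z: H = (40.67, -10.35).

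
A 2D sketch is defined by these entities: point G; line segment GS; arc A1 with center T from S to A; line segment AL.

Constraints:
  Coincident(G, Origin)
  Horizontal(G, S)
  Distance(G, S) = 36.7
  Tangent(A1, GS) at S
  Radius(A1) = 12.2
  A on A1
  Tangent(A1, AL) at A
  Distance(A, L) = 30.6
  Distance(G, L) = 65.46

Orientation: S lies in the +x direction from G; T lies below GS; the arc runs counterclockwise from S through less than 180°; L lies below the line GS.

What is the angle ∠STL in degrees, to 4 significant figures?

156.4°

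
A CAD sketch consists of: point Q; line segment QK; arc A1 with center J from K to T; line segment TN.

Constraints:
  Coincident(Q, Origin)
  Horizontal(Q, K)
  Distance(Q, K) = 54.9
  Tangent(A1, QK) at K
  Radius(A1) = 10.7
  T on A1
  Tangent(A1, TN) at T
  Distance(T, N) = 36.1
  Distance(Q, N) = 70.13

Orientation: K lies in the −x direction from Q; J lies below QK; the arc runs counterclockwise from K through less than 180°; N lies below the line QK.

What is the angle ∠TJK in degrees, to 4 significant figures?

112.5°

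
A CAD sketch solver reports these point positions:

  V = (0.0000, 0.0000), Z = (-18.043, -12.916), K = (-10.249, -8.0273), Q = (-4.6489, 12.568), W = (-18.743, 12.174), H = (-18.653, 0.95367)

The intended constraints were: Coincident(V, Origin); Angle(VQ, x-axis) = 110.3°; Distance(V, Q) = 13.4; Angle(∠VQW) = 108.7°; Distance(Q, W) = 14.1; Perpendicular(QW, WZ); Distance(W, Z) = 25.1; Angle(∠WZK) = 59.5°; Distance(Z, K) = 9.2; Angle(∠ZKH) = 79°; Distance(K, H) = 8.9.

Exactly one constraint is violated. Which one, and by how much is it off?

Distance(K, H) = 8.9 — off by 3.40.

V = (0.00, 0.00) ✓; VQ at 110.3° ✓; |VQ| = 13.40 ✓; ∠VQW = 108.7° ✓; |QW| = 14.10 ✓; ∠(QW, WZ) = 90.00° ✓; |WZ| = 25.10 ✓; ∠WZK = 59.50° ✓; |ZK| = 9.200 ✓; ∠ZKH = 79.00° ✓; |KH| = 12.30 ✗.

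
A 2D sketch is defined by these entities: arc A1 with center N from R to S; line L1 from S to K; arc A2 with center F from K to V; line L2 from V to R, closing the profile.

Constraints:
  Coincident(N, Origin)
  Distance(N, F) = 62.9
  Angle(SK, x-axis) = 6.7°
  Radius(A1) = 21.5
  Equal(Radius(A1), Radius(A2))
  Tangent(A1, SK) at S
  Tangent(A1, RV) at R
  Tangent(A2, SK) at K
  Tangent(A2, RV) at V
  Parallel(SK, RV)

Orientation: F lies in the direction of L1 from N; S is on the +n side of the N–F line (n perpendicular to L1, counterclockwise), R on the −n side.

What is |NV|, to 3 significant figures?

66.5

The slot axis is L1's direction at 6.7°, so u = (cos 6.7°, sin 6.7°) = (0.993, 0.117) and n = (−sin 6.7°, cos 6.7°) = (-0.117, 0.993). N is at the origin and F lies 62.9 along u from N, so F = 62.9·u = (62.5, 7.34). Tangency of A1 to both parallel lines with radius 21.5 puts S and R at N ± 21.5·n: S = (-2.51, 21.4), R = (2.51, -21.4). Equal radii place K and V the same way about F: K = F + 21.5·n = (60.0, 28.7), V = F − 21.5·n = (65.0, -14.0). Then |NV| = |V − N| = 66.5.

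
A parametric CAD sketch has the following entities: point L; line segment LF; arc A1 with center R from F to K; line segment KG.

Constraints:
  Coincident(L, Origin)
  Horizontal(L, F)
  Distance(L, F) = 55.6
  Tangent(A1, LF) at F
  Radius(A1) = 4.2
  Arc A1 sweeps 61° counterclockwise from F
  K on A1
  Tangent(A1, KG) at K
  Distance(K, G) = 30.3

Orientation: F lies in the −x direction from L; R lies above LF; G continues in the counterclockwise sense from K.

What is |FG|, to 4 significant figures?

34.04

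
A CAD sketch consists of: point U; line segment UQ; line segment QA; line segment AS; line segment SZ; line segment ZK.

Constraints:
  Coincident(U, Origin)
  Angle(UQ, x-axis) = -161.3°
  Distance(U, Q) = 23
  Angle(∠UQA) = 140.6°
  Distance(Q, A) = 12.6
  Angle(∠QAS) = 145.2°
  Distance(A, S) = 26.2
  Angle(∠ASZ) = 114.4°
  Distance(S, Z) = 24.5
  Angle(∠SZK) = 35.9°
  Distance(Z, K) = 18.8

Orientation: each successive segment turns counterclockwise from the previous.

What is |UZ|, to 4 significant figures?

53.39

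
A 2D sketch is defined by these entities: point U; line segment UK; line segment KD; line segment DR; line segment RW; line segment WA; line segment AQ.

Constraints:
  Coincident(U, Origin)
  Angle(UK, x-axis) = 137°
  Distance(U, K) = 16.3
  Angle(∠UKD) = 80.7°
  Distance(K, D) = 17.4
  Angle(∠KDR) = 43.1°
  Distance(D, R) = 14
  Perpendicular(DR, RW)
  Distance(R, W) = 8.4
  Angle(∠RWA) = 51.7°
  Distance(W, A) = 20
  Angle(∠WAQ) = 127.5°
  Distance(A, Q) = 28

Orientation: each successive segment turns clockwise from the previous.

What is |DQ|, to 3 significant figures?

32.0

U is at the origin; UK runs at 137.0° with length 16.3, so K = (-11.9, 11.1). ∠UKD = 80.7° gives KD at 37.7° from the x-axis; with |KD| = 17.4, D = (1.85, 21.8). ∠KDR = 43.1° gives DR at -99.2° from the x-axis; with |DR| = 14.0, R = (-0.392, 7.94). The perpendicularity gives RW at right angles to DR, so RW runs at 171°; with |RW| = 8.4, W = (-8.68, 9.28). ∠RWA = 51.7° gives WA at 42.5° from the x-axis; with |WA| = 20.0, A = (6.06, 22.8). ∠WAQ = 127.5° gives AQ at -10.0° from the x-axis; with |AQ| = 28.0, Q = (33.6, 17.9). Then |DQ| = |Q − D| = 32.0.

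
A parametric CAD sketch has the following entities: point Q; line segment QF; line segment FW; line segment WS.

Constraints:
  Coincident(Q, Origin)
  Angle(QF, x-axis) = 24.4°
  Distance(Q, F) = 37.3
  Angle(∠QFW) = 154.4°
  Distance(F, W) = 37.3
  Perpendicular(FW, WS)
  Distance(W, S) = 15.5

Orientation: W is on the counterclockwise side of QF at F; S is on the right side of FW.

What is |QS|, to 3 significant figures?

77.7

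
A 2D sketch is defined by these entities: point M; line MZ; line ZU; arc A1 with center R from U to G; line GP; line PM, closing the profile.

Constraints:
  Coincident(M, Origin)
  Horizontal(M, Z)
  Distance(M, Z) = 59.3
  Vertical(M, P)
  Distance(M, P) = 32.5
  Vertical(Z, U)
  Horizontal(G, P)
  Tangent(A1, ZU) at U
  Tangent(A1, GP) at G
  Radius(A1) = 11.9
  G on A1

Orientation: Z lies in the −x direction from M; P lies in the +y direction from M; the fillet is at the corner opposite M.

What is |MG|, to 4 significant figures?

57.47

M is at the origin; M and Z share the same y with |MZ| = 59.3 and Z on the −x side, so Z = (-59.30, 0.000). MP is vertical with |MP| = 32.5 and P on the +y side, so P = (0.000, 32.50). The virtual corner opposite M is at (-59.30, 32.50). A1 meets ZU tangentially, so RU is at right angles to ZU and A1 meets GP tangentially, so RG is at right angles to GP, with radius 11.9, so the center R sits 11.9 in from both sides at R = (-47.40, 20.60). That places the tangent points at U = (-59.30, 20.60) on ZU and G = (-47.40, 32.50) on GP. Then |MG| = |G − M| = 57.47.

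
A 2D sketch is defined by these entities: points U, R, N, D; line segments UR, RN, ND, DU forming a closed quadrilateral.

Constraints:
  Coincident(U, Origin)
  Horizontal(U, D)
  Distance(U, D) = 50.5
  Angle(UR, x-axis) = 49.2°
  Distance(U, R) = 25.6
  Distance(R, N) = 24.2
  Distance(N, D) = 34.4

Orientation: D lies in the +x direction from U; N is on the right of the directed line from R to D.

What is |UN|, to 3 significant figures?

17.1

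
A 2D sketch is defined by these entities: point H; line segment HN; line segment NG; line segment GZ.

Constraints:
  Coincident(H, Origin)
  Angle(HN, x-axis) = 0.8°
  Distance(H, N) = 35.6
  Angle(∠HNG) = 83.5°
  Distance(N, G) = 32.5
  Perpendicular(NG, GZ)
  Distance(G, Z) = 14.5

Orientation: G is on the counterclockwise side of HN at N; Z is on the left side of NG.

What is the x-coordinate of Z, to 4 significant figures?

17.08

H is at the origin; HN runs at 0.8° with length 35.6, so N = 35.6·(cos 0.8°, sin 0.8°) = (35.60, 0.4971). ∠HNG = 83.5°, so NG runs at 0.8° + (180° − 83.5°) = 97.30° from the x-axis; with |NG| = 32.5, G = N + 32.5·(cos 97.30°, sin 97.30°) = (31.47, 32.73). NG ⟂ GZ; with |GZ| = 14.5 on the left of NG, Z = G + 14.5·(-0.9919, -0.1271) = (17.08, 30.89). So Z.x = 17.08.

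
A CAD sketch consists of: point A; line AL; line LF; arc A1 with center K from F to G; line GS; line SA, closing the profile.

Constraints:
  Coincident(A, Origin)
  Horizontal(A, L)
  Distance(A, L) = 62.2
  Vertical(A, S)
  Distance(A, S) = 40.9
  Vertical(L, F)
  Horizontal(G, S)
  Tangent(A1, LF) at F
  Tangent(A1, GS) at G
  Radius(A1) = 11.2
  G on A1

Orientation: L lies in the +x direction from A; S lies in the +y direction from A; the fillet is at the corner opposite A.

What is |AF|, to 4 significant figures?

68.93

A is at the origin; AL is horizontal with |AL| = 62.2 and L on the +x side, so L = (62.20, 0.000). AS is vertical with |AS| = 40.9 and S on the +y side, so S = (0.000, 40.90). The virtual corner opposite A is at (62.20, 40.90). A1 meets LF tangentially, so KF is at right angles to LF and tangency of A1 to GS means the radius KG is perpendicular to GS, with radius 11.2, so the center K sits 11.2 in from both sides at K = (51.00, 29.70). That places the tangent points at F = (62.20, 29.70) on LF and G = (51.00, 40.90) on GS. Then |AF| = |F − A| = 68.93.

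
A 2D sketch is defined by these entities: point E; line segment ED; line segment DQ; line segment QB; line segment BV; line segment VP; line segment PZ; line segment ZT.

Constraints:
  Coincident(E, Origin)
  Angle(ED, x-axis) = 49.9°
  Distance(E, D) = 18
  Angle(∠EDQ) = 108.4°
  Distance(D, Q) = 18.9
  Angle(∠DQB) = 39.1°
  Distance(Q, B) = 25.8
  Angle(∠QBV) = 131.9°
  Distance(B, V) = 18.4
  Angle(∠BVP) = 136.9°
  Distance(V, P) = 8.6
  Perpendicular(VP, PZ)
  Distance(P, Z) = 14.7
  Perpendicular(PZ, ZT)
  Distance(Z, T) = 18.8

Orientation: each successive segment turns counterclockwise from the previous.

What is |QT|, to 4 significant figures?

23.82

E is at the origin; ED runs at 49.9° with length 18.0, so D = (11.59, 13.77). ∠EDQ = 108.4° gives DQ at 121.5° from the x-axis; with |DQ| = 18.9, Q = (1.719, 29.88). ∠DQB = 39.1° gives QB at -97.60° from the x-axis; with |QB| = 25.8, B = (-1.693, 4.310). ∠QBV = 131.9° gives BV at -49.50° from the x-axis; with |BV| = 18.4, V = (10.26, -9.681). ∠BVP = 136.9° gives VP at -6.400° from the x-axis; with |VP| = 8.6, P = (18.80, -10.64). VP ⟂ PZ, so PZ runs at 83.60°; with |PZ| = 14.7, Z = (20.44, 3.968). PZ is perpendicular to ZT, so ZT runs at 173.6°; with |ZT| = 18.8, T = (1.759, 6.064). Then |QT| = |T − Q| = 23.82.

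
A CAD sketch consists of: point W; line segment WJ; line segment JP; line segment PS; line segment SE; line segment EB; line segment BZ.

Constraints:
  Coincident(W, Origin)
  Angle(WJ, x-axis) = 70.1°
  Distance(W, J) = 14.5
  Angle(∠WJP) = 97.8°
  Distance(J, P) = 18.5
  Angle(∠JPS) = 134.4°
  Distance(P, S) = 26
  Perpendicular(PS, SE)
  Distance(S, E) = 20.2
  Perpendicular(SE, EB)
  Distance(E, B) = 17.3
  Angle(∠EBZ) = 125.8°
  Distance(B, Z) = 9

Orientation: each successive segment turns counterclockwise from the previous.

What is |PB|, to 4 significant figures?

21.99

The perpendicularity gives SE at right angles to PS, so SE runs at -72.10°; with |SE| = 20.2, E = (-29.98, -4.980). SE is perpendicular to EB, so EB runs at 17.90°; with |EB| = 17.3, B = (-13.51, 0.3375). Then |PB| = |B − P| = 21.99.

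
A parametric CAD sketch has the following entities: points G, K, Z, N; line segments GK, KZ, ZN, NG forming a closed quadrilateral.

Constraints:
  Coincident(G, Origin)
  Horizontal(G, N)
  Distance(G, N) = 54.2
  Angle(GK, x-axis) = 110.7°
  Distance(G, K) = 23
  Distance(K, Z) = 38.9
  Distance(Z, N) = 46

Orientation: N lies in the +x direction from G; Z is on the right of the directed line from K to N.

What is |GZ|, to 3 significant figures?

16.3

Checks: |KZ| = 38.90 ✓; |ZN| = 46.00 ✓.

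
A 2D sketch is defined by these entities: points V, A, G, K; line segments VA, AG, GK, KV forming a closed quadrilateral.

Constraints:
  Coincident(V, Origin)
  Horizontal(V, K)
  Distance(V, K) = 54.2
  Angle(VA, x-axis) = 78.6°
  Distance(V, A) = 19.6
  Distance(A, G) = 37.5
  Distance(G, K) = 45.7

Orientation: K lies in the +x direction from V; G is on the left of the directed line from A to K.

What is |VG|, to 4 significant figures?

53.56

V is at the origin; V and K share the same y with |VK| = 54.2 and K in +x, so K = (54.2, 0). VA runs at 78.6° with |VA| = 19.6, so A = (3.874, 19.21). G is determined by |AG| = 37.5 and |GK| = 45.7 together: it lies at the intersection of circle(A, 37.5) and circle(K, 45.7). With |AK| = 53.87, the foot of the radical line on AK is 20.60 from A and the perpendicular offset is √(37.5² − 20.60²) = 31.33. Taking the left-of-AK solution: G = (34.30, 41.14).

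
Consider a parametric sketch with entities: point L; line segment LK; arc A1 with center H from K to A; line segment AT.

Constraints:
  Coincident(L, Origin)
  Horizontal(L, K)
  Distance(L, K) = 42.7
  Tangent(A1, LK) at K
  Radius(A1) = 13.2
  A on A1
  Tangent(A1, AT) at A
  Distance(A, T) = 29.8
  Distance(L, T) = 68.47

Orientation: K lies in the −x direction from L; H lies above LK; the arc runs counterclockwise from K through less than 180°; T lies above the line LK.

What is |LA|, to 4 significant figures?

39.30

Checks: ∠(HK, KL) = 90.00° ✓; |HK| = 13.20 ✓; |HA| = 13.20 ✓; ∠(HA, AT) = 90.00° ✓; |AT| = 29.80 ✓; |LT| = 68.47 ✓.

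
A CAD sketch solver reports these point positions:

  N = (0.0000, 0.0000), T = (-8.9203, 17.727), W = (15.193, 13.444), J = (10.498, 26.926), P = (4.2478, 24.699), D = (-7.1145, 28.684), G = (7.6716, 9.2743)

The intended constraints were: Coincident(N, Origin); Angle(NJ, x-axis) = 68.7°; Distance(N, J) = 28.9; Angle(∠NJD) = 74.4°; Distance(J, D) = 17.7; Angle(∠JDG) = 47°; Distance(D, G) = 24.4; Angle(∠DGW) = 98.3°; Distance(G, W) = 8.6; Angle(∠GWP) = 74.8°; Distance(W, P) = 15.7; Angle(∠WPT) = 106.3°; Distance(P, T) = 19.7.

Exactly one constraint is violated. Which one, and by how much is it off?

Distance(P, T) = 19.7 — off by 4.80.

N = (0.00, 0.00) ✓; NJ at 68.70° ✓; |NJ| = 28.90 ✓; ∠NJD = 74.40° ✓; |JD| = 17.70 ✓; ∠JDG = 47.00° ✓; |DG| = 24.40 ✓; ∠DGW = 98.30° ✓; |GW| = 8.600 ✓; ∠GWP = 74.80° ✓; |WP| = 15.70 ✓; ∠WPT = 106.3° ✓; |PT| = 14.90 ✗.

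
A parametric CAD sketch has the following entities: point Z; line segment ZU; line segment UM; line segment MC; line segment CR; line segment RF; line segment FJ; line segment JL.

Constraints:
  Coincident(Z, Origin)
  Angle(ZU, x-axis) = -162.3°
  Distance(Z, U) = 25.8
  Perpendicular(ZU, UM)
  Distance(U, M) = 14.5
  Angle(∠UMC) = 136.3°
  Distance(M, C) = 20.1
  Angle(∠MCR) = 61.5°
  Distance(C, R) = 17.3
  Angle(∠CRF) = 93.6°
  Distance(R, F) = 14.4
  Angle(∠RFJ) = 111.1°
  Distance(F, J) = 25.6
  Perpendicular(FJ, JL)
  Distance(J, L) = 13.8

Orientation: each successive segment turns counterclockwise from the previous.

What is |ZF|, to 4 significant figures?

21.32

∠MCR = 61.5° gives CR at 89.90° from the x-axis; with |CR| = 17.3, R = (-2.493, -13.98). ∠CRF = 93.6° gives RF at 176.3° from the x-axis; with |RF| = 14.4, F = (-16.86, -13.05). Then |ZF| = |F − Z| = 21.32.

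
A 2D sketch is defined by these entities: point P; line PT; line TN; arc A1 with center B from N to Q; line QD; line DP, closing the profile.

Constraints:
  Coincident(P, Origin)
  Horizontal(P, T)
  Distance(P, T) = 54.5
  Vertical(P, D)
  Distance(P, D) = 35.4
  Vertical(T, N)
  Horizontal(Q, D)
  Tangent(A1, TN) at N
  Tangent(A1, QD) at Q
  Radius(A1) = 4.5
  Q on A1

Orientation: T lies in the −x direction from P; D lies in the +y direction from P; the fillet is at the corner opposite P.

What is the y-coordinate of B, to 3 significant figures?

30.9

P and D share the same x with |PD| = 35.4 and D on the +y side, so D = (0.00, 35.4). The virtual corner opposite P is at (-54.5, 35.4). A1 meets TN tangentially, so BN is at right angles to TN and since A1 is tangent to QD there, BQ ⟂ QD, with radius 4.5, so the center B sits 4.5 in from both sides at B = (-50.0, 30.9). So B.y = 30.9.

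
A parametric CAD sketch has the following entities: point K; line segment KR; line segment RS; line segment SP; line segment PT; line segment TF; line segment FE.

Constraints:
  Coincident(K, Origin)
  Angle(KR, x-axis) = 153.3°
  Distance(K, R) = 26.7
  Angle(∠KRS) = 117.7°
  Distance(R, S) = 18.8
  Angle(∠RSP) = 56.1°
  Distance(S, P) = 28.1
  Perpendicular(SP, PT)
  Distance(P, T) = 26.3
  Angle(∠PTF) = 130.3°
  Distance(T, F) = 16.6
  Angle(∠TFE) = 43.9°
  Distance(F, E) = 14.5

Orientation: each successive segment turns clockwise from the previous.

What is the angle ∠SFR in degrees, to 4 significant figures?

9.615°

K is at the origin; KR runs at 153.3° with length 26.7, so R = (-23.85, 12.00). ∠KRS = 117.7° gives RS at 91.00° from the x-axis; with |RS| = 18.8, S = (-24.18, 30.79). ∠RSP = 56.1° gives SP at -32.90° from the x-axis; with |SP| = 28.1, P = (-0.5878, 15.53). The perpendicularity gives PT at right angles to SP, so PT runs at -122.9°; with |PT| = 26.3, T = (-14.87, -6.551). ∠PTF = 130.3° gives TF at -172.6° from the x-axis; with |TF| = 16.6, F = (-31.34, -8.689). Then cos ∠SFR = FS·FR / (|FS||FR|), giving 9.615°.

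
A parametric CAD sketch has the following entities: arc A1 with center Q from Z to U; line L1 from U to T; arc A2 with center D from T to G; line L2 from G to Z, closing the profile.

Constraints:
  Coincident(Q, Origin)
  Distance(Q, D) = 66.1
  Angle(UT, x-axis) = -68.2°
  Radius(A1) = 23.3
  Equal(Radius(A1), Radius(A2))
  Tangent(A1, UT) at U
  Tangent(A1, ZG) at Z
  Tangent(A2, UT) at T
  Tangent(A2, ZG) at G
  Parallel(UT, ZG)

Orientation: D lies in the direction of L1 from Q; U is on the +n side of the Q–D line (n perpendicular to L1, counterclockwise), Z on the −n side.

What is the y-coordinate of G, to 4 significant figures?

-70.03

The slot axis is L1's direction at -68.2°, so u = (cos -68.2°, sin -68.2°) = (0.3714, -0.9285) and n = (−sin -68.2°, cos -68.2°) = (0.9285, 0.3714). Q is at the origin and D lies 66.1 along u from Q, so D = 66.1·u = (24.55, -61.37). Tangency of A1 to both parallel lines with radius 23.3 puts U and Z at Q ± 23.3·n: U = (21.63, 8.653), Z = (-21.63, -8.653). Equal radii place T and G the same way about D: T = D + 23.3·n = (46.18, -52.72), G = D − 23.3·n = (2.914, -70.03). So G.y = -70.03.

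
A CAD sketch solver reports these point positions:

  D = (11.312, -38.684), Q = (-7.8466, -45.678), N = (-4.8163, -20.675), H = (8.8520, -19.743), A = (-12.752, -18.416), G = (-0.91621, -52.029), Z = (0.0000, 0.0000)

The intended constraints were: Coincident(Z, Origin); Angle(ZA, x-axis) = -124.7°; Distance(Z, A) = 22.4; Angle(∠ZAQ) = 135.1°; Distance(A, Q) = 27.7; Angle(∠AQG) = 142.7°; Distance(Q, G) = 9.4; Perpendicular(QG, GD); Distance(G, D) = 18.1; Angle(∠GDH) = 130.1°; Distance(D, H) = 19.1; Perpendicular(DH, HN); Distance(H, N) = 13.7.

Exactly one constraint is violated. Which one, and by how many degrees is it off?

Perpendicular(DH, HN) — off by 3.50°.

Z = (0.00, 0.00) ✓; ZA at -124.7° ✓; |ZA| = 22.40 ✓; ∠ZAQ = 135.1° ✓; |AQ| = 27.70 ✓; ∠AQG = 142.7° ✓; |QG| = 9.400 ✓; ∠(QG, GD) = 90.00° ✓; |GD| = 18.10 ✓; ∠GDH = 130.1° ✓; |DH| = 19.10 ✓; ∠(DH, HN) = 86.50° ✗; |HN| = 13.70 ✓.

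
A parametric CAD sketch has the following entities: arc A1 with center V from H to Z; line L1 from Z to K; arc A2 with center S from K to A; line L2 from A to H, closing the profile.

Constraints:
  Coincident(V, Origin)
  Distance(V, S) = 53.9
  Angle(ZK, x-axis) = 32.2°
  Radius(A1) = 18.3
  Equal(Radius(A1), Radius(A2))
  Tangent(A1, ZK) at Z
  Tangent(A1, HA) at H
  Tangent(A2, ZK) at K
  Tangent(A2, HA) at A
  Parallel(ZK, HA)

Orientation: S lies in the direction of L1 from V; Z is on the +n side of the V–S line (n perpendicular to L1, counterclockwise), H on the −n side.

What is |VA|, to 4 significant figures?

56.92

The slot axis is L1's direction at 32.2°, so u = (cos 32.2°, sin 32.2°) = (0.8462, 0.5329) and n = (−sin 32.2°, cos 32.2°) = (-0.5329, 0.8462). V is at the origin and S lies 53.9 along u from V, so S = 53.9·u = (45.61, 28.72). Tangency of A1 to both parallel lines with radius 18.3 puts Z and H at V ± 18.3·n: Z = (-9.752, 15.49), H = (9.752, -15.49). Equal radii place K and A the same way about S: K = S + 18.3·n = (35.86, 44.21), A = S − 18.3·n = (55.36, 13.24). Then |VA| = |A − V| = 56.92.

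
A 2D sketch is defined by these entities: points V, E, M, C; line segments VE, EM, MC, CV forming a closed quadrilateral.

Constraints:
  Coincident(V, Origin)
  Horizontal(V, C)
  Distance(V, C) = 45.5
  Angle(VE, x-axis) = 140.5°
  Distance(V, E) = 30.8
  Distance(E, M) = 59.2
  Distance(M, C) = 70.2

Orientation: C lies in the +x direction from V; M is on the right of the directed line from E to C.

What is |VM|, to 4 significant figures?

40.80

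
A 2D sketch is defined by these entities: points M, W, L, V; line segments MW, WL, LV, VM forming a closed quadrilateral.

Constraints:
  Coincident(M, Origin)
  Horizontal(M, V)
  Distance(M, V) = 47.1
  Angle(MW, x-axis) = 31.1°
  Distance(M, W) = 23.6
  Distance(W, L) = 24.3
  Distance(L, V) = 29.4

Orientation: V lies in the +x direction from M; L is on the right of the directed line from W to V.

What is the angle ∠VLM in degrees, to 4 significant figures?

124.9°

M is at the origin; M and V share the same y with |MV| = 47.1 and V in +x, so V = (47.1, 0). MW runs at 31.1° with |MW| = 23.6, so W = (20.21, 12.19). L is determined by |WL| = 24.3 and |LV| = 29.4 together: it lies at the intersection of circle(W, 24.3) and circle(V, 29.4). With |WV| = 29.53, the foot of the radical line on WV is 10.13 from W and the perpendicular offset is √(24.3² − 10.13²) = 22.09. Taking the right-of-WV solution: L = (20.31, -12.11).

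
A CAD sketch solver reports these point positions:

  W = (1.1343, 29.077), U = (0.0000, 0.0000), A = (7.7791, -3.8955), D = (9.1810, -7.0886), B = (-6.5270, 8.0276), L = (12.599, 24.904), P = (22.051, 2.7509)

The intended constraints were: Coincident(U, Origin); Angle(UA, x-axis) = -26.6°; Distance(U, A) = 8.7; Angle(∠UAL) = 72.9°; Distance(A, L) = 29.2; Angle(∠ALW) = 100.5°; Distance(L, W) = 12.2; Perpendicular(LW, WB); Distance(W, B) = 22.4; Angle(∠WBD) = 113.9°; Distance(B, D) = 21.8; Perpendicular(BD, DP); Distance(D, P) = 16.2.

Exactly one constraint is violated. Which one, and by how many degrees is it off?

Perpendicular(BD, DP) — off by 8.70°.

U = (0.00, 0.00) ✓; UA at -26.60° ✓; |UA| = 8.700 ✓; ∠UAL = 72.90° ✓; |AL| = 29.20 ✓; ∠ALW = 100.5° ✓; |LW| = 12.20 ✓; ∠(LW, WB) = 90.00° ✓; |WB| = 22.40 ✓; ∠WBD = 113.9° ✓; |BD| = 21.80 ✓; ∠(BD, DP) = 81.30° ✗; |DP| = 16.20 ✓.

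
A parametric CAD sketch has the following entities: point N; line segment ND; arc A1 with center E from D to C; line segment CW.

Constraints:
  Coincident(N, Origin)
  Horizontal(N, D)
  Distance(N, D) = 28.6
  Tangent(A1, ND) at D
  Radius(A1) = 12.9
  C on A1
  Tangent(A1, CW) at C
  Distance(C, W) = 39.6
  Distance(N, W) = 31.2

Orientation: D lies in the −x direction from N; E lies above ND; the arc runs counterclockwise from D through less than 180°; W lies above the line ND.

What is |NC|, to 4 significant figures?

20.26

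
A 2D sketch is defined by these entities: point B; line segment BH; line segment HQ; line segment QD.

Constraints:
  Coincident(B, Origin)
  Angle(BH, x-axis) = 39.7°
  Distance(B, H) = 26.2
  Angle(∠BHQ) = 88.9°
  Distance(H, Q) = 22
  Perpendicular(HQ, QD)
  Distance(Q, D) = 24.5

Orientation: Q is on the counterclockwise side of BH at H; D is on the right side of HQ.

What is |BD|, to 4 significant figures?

55.06

∠BHQ = 88.9°, so HQ runs at 39.7° + (180° − 88.9°) = 130.8° from the x-axis; with |HQ| = 22.0, Q = H + 22.0·(cos 130.8°, sin 130.8°) = (5.783, 33.39). HQ ⟂ QD; with |QD| = 24.5 on the right of HQ, D = Q + 24.5·(0.7570, 0.6534) = (24.33, 49.40). Then |BD| = |D − B| = 55.06.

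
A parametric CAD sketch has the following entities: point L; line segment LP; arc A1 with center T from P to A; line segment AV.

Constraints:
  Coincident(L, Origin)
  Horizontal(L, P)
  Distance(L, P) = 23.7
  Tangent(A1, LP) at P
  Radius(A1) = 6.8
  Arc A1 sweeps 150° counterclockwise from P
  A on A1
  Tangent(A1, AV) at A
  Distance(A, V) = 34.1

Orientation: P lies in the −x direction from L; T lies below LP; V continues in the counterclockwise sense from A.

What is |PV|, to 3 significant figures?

39.6

L is at the origin; LP is horizontal with |LP| = 23.7 and P on the −x side, so P = (-23.7, 0.00). Since A1 is tangent to LP there, TP ⟂ LP, so T = P + (0, -6.8) = (-23.7, -6.80). On A1, P sits at bearing 90° from T; a 150° counterclockwise sweep puts A at bearing 240°, so A = T + 6.8·(cos 240°, sin 240°) = (-27.1, -12.7). Tangency of A1 to AV means the radius TA is perpendicular to AV, so AV runs along (−sin 240°, cos 240°); with |AV| = 34.1, V = (2.43, -29.7). Then |PV| = |V − P| = 39.6.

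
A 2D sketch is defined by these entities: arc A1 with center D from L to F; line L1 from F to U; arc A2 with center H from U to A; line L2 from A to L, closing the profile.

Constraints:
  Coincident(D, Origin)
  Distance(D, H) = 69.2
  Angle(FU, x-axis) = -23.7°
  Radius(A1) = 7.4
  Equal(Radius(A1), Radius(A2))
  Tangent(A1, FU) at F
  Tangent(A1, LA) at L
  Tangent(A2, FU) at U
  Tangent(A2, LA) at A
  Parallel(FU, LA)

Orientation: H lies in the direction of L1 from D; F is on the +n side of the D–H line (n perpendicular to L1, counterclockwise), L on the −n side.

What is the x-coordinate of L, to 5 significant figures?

-2.9744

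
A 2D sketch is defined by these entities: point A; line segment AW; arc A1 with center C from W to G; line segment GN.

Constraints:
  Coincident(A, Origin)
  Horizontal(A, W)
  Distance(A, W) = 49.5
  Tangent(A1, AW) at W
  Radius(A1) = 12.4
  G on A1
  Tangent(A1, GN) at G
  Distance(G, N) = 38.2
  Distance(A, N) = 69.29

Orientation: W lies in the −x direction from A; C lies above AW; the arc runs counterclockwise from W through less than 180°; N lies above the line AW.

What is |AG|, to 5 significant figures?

40.274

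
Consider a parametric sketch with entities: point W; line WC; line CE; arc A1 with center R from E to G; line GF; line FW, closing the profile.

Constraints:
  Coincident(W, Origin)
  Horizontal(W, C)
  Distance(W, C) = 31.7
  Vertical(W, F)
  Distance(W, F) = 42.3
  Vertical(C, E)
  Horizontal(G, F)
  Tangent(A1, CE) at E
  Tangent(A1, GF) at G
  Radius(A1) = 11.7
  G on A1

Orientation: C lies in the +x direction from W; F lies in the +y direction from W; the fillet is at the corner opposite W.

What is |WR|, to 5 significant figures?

36.556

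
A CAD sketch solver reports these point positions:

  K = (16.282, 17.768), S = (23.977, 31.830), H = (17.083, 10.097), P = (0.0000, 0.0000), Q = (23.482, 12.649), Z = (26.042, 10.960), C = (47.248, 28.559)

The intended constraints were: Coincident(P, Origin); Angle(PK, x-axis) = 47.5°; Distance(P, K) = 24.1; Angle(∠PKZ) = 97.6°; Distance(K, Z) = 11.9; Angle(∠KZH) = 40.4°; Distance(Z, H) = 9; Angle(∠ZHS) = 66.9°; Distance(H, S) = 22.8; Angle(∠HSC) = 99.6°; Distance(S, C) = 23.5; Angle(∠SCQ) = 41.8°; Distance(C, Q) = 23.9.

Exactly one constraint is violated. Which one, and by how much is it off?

Distance(C, Q) = 23.9 — off by 4.70.

P = (0.00, 0.00) ✓; PK at 47.50° ✓; |PK| = 24.10 ✓; ∠PKZ = 97.60° ✓; |KZ| = 11.90 ✓; ∠KZH = 40.40° ✓; |ZH| = 9.000 ✓; ∠ZHS = 66.90° ✓; |HS| = 22.80 ✓; ∠HSC = 99.60° ✓; |SC| = 23.50 ✓; ∠SCQ = 41.80° ✓; |CQ| = 28.60 ✗.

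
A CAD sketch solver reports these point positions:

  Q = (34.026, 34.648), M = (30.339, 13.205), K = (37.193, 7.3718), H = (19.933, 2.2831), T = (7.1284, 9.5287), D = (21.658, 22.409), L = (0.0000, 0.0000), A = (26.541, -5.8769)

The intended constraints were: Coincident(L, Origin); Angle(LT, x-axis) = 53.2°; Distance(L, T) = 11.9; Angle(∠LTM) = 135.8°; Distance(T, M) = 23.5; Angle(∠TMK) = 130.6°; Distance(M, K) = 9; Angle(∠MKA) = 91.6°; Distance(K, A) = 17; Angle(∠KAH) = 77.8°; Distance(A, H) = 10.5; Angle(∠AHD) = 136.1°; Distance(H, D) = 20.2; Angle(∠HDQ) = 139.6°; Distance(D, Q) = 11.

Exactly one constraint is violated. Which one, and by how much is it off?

Distance(D, Q) = 11 — off by 6.40.

L = (0.00, 0.00) ✓; LT at 53.20° ✓; |LT| = 11.90 ✓; ∠LTM = 135.8° ✓; |TM| = 23.50 ✓; ∠TMK = 130.6° ✓; |MK| = 9.000 ✓; ∠MKA = 91.60° ✓; |KA| = 17.00 ✓; ∠KAH = 77.80° ✓; |AH| = 10.50 ✓; ∠AHD = 136.1° ✓; |HD| = 20.20 ✓; ∠HDQ = 139.6° ✓; |DQ| = 17.40 ✗.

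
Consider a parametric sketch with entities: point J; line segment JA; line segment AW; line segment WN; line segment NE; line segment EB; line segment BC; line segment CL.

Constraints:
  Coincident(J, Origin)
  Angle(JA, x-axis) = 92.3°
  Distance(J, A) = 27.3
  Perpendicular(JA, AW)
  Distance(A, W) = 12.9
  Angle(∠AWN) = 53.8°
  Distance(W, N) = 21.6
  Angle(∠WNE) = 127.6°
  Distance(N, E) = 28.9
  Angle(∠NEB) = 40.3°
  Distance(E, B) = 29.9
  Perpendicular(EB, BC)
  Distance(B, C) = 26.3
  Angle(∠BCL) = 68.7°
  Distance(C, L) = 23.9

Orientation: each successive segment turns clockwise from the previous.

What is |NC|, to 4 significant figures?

10.94

J is at the origin; JA runs at 92.3° with length 27.3, so A = (-1.096, 27.28). JA is perpendicular to AW, so AW runs at 2.300°; with |AW| = 12.9, W = (11.79, 27.80). ∠AWN = 53.8° gives WN at -123.9° from the x-axis; with |WN| = 21.6, N = (-0.2533, 9.867). ∠WNE = 127.6° gives NE at -176.3° from the x-axis; with |NE| = 28.9, E = (-29.09, 8.002). ∠NEB = 40.3° gives EB at 44.00° from the x-axis; with |EB| = 29.9, B = (-7.585, 28.77). EB is perpendicular to BC, so BC runs at -46.00°; with |BC| = 26.3, C = (10.68, 9.854). Then |NC| = |C − N| = 10.94.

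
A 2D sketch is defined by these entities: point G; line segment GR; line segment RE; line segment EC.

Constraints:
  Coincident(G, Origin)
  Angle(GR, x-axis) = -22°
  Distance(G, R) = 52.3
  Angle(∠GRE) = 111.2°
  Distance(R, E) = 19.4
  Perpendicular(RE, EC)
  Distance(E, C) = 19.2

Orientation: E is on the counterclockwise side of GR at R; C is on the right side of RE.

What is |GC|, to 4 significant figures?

78.02

G is at the origin; GR runs at -22.0° with length 52.3, so R = 52.3·(cos -22.0°, sin -22.0°) = (48.49, -19.59). ∠GRE = 111.2°, so RE runs at -22.0° + (180° − 111.2°) = 46.80° from the x-axis; with |RE| = 19.4, E = R + 19.4·(cos 46.80°, sin 46.80°) = (61.77, -5.450). The perpendicularity gives EC at right angles to RE; with |EC| = 19.2 on the right of RE, C = E + 19.2·(0.7290, -0.6845) = (75.77, -18.59). Then |GC| = |C − G| = 78.02.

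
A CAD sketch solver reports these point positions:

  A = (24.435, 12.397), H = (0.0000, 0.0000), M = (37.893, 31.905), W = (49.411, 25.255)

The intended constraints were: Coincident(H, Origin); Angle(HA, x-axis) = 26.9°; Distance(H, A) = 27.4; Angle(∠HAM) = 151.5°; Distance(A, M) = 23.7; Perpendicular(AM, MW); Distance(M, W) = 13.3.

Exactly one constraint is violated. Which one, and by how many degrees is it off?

Perpendicular(AM, MW) — off by 4.60°.

H = (0.00, 0.00) ✓; HA at 26.90° ✓; |HA| = 27.40 ✓; ∠HAM = 151.5° ✓; |AM| = 23.70 ✓; ∠(AM, MW) = 85.40° ✗; |MW| = 13.30 ✓.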